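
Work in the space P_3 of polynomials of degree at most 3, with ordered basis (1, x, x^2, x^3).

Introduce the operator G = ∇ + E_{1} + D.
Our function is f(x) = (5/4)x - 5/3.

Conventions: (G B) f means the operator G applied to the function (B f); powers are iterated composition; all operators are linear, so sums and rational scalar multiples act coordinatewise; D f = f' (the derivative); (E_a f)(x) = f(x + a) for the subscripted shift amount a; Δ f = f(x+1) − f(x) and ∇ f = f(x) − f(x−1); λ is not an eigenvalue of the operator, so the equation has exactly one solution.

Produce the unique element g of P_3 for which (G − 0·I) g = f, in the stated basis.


the result is g(x) = (5/4)x - 65/12

write g with unknown coordinates in the stated basis and equate coefficients in (G − 0·I) g = f
solving from the highest basis element down gives g = (5/4)x - 65/12
check: G g = (5/4)x - 5/3
so G g − 0·g = (5/4)x - 5/3 = f ✓


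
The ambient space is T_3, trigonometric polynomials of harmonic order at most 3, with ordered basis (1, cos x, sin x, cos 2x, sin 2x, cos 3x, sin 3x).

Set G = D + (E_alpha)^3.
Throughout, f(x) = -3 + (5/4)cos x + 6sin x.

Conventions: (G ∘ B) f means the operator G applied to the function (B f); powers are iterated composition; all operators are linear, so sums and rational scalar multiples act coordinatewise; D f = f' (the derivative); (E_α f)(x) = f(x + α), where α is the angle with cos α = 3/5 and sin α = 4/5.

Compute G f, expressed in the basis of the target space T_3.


D f = 6cos x - (5/4)sin x
E_alpha f = -3 + (111/20)cos x + (13/5)sin x
E_alpha E_alpha f = -3 + (541/100)cos x - (72/25)sin x
E_alpha E_alpha E_alpha f = -3 + (471/500)cos x - (757/125)sin x
(D + (E_alpha)^3) f = -3 + (3471/500)cos x - (3653/500)sin x

g(x) = -3 + (3471/500)cos x - (3653/500)sin x


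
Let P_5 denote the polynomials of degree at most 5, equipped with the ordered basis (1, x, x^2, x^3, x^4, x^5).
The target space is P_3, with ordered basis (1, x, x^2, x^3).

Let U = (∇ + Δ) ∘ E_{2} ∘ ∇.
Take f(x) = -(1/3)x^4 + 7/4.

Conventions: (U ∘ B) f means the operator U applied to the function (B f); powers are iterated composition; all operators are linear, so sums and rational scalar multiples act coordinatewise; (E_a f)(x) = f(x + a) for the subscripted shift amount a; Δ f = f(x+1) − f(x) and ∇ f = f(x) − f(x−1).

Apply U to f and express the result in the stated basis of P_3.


the result is g(x) = -8x^2 - 24x - 64/3

∇ f = -(4/3)x^3 + 2x^2 - (4/3)x + 1/3
E_{2} ∇ f = -(4/3)x^3 - 6x^2 - (28/3)x - 5
∇ (E_{2} ∘ ∇) f = -4x^2 - 8x - 14/3
Δ (E_{2} ∘ ∇) f = -4x^2 - 16x - 50/3
(∇ + Δ) (E_{2} ∘ ∇) f = -8x^2 - 24x - 64/3


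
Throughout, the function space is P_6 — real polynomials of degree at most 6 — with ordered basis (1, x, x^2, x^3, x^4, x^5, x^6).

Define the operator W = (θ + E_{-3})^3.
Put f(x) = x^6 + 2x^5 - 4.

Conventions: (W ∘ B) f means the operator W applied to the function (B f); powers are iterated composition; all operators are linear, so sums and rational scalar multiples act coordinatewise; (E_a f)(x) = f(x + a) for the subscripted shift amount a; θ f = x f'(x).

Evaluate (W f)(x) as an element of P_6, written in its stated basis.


the image equals g(x) = 343x^6 - 1854x^5 + 16845x^4 - 87840x^3 + 313875x^2 - 699516x + 730697

θ f = 6x^6 + 10x^5
E_{-3} f = x^6 - 16x^5 + 105x^4 - 360x^3 + 675x^2 - 648x + 239
(θ + E_{-3}) f = 7x^6 - 6x^5 + 105x^4 - 360x^3 + 675x^2 - 648x + 239
θ (θ + E_{-3}) f = 42x^6 - 30x^5 + 420x^4 - 1080x^3 + 1350x^2 - 648x
E_{-3} (θ + E_{-3}) f = 7x^6 - 132x^5 + 1140x^4 - 5940x^3 + 19710x^2 - 38394x + 33044
(θ + E_{-3}) (θ + E_{-3}) f = 49x^6 - 162x^5 + 1560x^4 - 7020x^3 + 21060x^2 - 39042x + 33044
θ (θ + E_{-3}) (θ + E_{-3}) f = 294x^6 - 810x^5 + 6240x^4 - 21060x^3 + 42120x^2 - 39042x
E_{-3} (θ + E_{-3}) (θ + E_{-3}) f = 49x^6 - 1044x^5 + 10605x^4 - 66780x^3 + 271755x^2 - 660474x + 730697
(θ + E_{-3}) (θ + E_{-3}) (θ + E_{-3}) f = 343x^6 - 1854x^5 + 16845x^4 - 87840x^3 + 313875x^2 - 699516x + 730697


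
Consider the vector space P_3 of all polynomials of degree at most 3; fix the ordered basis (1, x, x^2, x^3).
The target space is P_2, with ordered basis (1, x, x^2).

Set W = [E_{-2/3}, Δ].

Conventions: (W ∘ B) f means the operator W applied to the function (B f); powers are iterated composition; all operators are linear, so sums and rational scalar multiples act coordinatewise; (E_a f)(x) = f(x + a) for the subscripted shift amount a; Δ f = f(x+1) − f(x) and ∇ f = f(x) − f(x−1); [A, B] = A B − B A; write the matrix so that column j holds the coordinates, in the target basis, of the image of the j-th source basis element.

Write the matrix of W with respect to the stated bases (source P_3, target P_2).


image of 1: 0
image of x: 0
image of x^2: 0
image of x^3: 0
each image's coordinates form column j of the matrix

the matrix is [[0, 0, 0, 0]; [0, 0, 0, 0]; [0, 0, 0, 0]] (rows listed top to bottom)


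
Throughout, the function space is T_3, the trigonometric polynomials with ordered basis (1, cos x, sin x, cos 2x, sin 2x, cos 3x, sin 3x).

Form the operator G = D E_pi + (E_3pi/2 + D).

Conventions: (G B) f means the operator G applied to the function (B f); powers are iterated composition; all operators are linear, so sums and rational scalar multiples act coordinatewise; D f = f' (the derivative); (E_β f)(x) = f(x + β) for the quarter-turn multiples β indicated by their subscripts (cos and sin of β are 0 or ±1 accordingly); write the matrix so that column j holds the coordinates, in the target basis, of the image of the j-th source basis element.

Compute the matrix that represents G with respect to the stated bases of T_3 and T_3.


image of 1: 1
image of cos x: sin x
image of sin x: -cos x
image of cos 2x: -cos 2x - 4sin 2x
image of sin 2x: 4cos 2x - sin 2x
image of cos 3x: -sin 3x
image of sin 3x: cos 3x
each image's coordinates form column j of the matrix

the matrix is [[1, 0, 0, 0, 0, 0, 0]; [0, 0, -1, 0, 0, 0, 0]; [0, 1, 0, 0, 0, 0, 0]; [0, 0, 0, -1, 4, 0, 0]; [0, 0, 0, -4, -1, 0, 0]; [0, 0, 0, 0, 0, 0, 1]; [0, 0, 0, 0, 0, -1, 0]] (rows listed top to bottom)


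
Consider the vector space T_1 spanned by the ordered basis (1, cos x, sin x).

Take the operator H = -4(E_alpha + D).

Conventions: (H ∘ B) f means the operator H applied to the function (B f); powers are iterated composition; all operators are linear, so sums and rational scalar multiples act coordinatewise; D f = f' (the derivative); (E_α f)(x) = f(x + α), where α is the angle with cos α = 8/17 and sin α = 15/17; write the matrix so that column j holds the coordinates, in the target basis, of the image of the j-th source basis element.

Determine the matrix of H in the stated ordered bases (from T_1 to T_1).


image of 1: -4
image of cos x: -(32/17)cos x + (128/17)sin x
image of sin x: -(128/17)cos x - (32/17)sin x
each image's coordinates form column j of the matrix

the matrix is [[-4, 0, 0]; [0, -32/17, -128/17]; [0, 128/17, -32/17]] (rows listed top to bottom)


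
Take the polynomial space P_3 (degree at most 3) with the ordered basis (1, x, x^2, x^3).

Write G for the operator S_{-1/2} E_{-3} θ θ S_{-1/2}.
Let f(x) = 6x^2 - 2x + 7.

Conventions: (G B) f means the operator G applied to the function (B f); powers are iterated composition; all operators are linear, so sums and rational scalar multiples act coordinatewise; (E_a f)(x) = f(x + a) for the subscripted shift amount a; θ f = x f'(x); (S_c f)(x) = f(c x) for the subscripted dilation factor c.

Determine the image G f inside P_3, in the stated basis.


g(x) = (3/2)x^2 + (35/2)x + 51

S_{-1/2} f = (3/2)x^2 + x + 7
θ S_{-1/2} f = 3x^2 + x
θ θ S_{-1/2} f = 6x^2 + x
E_{-3} (θ θ S_{-1/2}) f = 6x^2 - 35x + 51
S_{-1/2} E_{-3} (θ θ S_{-1/2}) f = (3/2)x^2 + (35/2)x + 51


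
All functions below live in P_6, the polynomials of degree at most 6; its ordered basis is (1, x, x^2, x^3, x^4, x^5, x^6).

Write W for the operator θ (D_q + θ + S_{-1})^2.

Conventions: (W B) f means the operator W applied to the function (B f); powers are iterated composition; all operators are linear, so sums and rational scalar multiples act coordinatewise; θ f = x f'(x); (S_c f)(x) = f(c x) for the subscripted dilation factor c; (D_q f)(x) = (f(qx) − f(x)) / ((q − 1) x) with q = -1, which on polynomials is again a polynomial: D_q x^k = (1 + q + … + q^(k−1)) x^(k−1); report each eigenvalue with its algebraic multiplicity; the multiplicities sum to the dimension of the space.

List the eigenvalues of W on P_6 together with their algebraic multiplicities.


λ = 0 (multiplicity 2), λ = 12 (multiplicity 1), λ = 18 (multiplicity 1), λ = 80 (multiplicity 1), λ = 100 (multiplicity 1), λ = 294 (multiplicity 1)

image of 1: 0
image of x: 0
image of x^2: 18x^2
image of x^3: 12x^3 + 10x^2
image of x^4: 100x^4
image of x^5: 80x^5 + 36x^4
image of x^6: 294x^6
the matrix is upper triangular; its diagonal is (0, 0, 18, 12, 100, 80, 294)
for a triangular matrix the eigenvalues are the diagonal entries, with algebraic multiplicity their repetition count


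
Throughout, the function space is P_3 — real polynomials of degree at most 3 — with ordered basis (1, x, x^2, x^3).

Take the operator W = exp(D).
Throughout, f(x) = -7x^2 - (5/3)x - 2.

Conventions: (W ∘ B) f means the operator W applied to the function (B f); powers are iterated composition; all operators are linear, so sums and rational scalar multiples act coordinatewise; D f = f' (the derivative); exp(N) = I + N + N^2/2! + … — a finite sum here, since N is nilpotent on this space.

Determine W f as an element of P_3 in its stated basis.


the result is g(x) = -7x^2 - (47/3)x - 32/3

order-1 term: -14x - 5/3
order-2 term: -7
the series for exp(D) f terminates at order 2
exp(D) f = -7x^2 - (47/3)x - 32/3


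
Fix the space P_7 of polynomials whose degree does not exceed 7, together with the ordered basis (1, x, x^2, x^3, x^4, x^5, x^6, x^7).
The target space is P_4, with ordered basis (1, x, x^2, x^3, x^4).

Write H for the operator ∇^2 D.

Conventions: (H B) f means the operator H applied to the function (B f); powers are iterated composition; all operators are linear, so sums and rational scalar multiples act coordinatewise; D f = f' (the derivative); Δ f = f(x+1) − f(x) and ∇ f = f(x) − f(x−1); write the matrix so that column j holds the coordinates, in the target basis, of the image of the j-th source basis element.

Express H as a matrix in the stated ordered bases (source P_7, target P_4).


image of 1: 0
image of x: 0
image of x^2: 0
image of x^3: 6
image of x^4: 24x - 24
image of x^5: 60x^2 - 120x + 70
image of x^6: 120x^3 - 360x^2 + 420x - 180
image of x^7: 210x^4 - 840x^3 + 1470x^2 - 1260x + 434
each image's coordinates form column j of the matrix

the matrix is [[0, 0, 0, 6, -24, 70, -180, 434]; [0, 0, 0, 0, 24, -120, 420, -1260]; [0, 0, 0, 0, 0, 60, -360, 1470]; [0, 0, 0, 0, 0, 0, 120, -840]; [0, 0, 0, 0, 0, 0, 0, 210]] (rows listed top to bottom)


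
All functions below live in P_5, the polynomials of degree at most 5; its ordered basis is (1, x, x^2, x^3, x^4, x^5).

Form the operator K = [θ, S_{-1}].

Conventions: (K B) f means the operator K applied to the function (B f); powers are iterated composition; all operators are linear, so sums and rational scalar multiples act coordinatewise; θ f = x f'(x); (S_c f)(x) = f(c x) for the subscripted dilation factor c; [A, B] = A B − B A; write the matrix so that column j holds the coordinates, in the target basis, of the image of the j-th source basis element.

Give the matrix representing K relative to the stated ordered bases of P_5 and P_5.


image of 1: 0
image of x: 0
image of x^2: 0
image of x^3: 0
image of x^4: 0
image of x^5: 0
each image's coordinates form column j of the matrix

the matrix is [[0, 0, 0, 0, 0, 0]; [0, 0, 0, 0, 0, 0]; [0, 0, 0, 0, 0, 0]; [0, 0, 0, 0, 0, 0]; [0, 0, 0, 0, 0, 0]; [0, 0, 0, 0, 0, 0]] (rows listed top to bottom)


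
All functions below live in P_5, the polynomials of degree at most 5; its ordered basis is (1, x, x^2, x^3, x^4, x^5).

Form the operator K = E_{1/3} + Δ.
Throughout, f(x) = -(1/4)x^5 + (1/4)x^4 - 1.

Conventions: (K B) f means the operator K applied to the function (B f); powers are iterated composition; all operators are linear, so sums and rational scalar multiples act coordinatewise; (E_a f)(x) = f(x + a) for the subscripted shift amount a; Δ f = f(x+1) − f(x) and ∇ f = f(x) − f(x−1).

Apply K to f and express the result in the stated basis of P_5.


E_{1/3} f = -(1/4)x^5 - (1/6)x^4 + (1/18)x^3 + (2/27)x^2 + (7/324)x - 485/486
Δ f = -(5/4)x^4 - (3/2)x^3 - x^2 - (1/4)x
(E_{1/3} + Δ) f = -(1/4)x^5 - (17/12)x^4 - (13/9)x^3 - (25/27)x^2 - (37/162)x - 485/486

the result is g(x) = -(1/4)x^5 - (17/12)x^4 - (13/9)x^3 - (25/27)x^2 - (37/162)x - 485/486


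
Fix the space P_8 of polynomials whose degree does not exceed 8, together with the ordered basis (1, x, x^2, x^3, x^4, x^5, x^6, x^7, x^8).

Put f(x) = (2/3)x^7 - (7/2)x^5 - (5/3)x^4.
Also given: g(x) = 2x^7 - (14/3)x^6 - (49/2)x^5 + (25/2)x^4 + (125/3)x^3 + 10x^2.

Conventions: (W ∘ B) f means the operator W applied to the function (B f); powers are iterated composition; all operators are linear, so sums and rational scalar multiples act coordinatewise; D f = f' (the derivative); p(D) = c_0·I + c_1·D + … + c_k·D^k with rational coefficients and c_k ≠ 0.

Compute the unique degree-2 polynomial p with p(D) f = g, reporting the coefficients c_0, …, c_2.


D^0 f = (2/3)x^7 - (7/2)x^5 - (5/3)x^4
D^1 f = (14/3)x^6 - (35/2)x^4 - (20/3)x^3
D^2 f = 28x^5 - 70x^3 - 20x^2
matching coefficients of g against c_0 f + c_1 Df + … from the top degree down determines the c_i
solution: c_0 = 3, c_1 = -1, c_2 = -1/2

c_0 = 3, c_1 = -1, c_2 = -1/2


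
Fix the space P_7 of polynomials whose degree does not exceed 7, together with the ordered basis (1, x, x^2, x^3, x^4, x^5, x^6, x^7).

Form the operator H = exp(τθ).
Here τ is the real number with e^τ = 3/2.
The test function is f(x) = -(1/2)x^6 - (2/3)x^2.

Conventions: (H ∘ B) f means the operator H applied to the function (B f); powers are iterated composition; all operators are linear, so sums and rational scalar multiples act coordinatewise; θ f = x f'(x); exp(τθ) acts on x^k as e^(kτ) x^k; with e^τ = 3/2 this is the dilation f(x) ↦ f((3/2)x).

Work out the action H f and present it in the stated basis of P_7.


the result is g(x) = -(729/128)x^6 - (3/2)x^2

exp(τθ) x^k = e^(kτ) x^k; with e^τ = 3/2 this sends x^k to (3/2)^k x^k
x^2 ↦ 9/4 x^2
x^6 ↦ 729/64 x^6
applying this coordinatewise to f: exp(τθ) f = -(729/128)x^6 - (3/2)x^2


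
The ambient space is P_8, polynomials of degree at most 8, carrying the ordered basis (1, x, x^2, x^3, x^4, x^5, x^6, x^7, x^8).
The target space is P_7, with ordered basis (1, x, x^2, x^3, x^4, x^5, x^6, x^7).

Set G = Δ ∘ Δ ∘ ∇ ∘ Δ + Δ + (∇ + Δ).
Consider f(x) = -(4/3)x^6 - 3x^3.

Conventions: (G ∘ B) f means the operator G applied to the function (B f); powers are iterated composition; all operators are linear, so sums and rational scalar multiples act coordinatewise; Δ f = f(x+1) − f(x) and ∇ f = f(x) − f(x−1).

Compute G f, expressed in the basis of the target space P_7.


Δ f = -8x^5 - 20x^4 - (80/3)x^3 - 29x^2 - 17x - 13/3
∇ Δ f = -40x^4 - 40x^2 - 18x - 8/3
Δ ∇ Δ f = -160x^3 - 240x^2 - 240x - 98
Δ (Δ ∘ ∇) Δ f = -480x^2 - 960x - 640
Δ f = -8x^5 - 20x^4 - (80/3)x^3 - 29x^2 - 17x - 13/3
∇ f = -8x^5 + 20x^4 - (80/3)x^3 + 11x^2 + x - 5/3
Δ f = -8x^5 - 20x^4 - (80/3)x^3 - 29x^2 - 17x - 13/3
(∇ + Δ) f = -16x^5 - (160/3)x^3 - 18x^2 - 16x - 6
(Δ ∘ Δ ∘ ∇ ∘ Δ + Δ + (∇ + Δ)) f = -24x^5 - 20x^4 - 80x^3 - 527x^2 - 993x - 1951/3

the image equals g(x) = -24x^5 - 20x^4 - 80x^3 - 527x^2 - 993x - 1951/3


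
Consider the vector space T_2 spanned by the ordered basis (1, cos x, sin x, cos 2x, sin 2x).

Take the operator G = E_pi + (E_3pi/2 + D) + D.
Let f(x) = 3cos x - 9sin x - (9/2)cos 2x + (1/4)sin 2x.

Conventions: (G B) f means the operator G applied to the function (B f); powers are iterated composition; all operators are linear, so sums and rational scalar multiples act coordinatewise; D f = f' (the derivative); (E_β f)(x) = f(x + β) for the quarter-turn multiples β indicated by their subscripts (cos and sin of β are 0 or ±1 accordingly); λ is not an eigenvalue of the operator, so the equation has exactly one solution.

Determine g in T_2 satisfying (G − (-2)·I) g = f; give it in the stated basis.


write g with unknown coordinates in the stated basis and equate coefficients in (G − (-2)·I) g = f
solving from the highest basis element down gives g = 6cos x - 3sin x - (1/2)cos 2x - (7/8)sin 2x
check: G g = -9cos x - 3sin x - (7/2)cos 2x + 2sin 2x
so G g − (-2)·g = 3cos x - 9sin x - (9/2)cos 2x + (1/4)sin 2x = f ✓

the image equals g(x) = 6cos x - 3sin x - (1/2)cos 2x - (7/8)sin 2x


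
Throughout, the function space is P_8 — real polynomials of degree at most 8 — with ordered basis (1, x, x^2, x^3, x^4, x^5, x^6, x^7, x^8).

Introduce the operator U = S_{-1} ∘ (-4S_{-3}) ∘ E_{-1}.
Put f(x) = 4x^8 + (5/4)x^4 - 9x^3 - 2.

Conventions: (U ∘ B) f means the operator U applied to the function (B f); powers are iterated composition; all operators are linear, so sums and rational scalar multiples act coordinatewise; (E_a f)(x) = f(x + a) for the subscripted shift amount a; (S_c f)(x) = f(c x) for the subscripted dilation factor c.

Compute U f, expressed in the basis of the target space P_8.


E_{-1} f = 4x^8 - 32x^7 + 112x^6 - 224x^5 + (1125/4)x^4 - 238x^3 + (293/2)x^2 - 64x + 49/4
S_{-3} E_{-1} f = 26244x^8 + 69984x^7 + 81648x^6 + 54432x^5 + (91125/4)x^4 + 6426x^3 + (2637/2)x^2 + 192x + 49/4
(-4S_{-3}) E_{-1} f = -104976x^8 - 279936x^7 - 326592x^6 - 217728x^5 - 91125x^4 - 25704x^3 - 5274x^2 - 768x - 49
S_{-1} (-4S_{-3}) E_{-1} f = -104976x^8 + 279936x^7 - 326592x^6 + 217728x^5 - 91125x^4 + 25704x^3 - 5274x^2 + 768x - 49

the image equals g(x) = -104976x^8 + 279936x^7 - 326592x^6 + 217728x^5 - 91125x^4 + 25704x^3 - 5274x^2 + 768x - 49


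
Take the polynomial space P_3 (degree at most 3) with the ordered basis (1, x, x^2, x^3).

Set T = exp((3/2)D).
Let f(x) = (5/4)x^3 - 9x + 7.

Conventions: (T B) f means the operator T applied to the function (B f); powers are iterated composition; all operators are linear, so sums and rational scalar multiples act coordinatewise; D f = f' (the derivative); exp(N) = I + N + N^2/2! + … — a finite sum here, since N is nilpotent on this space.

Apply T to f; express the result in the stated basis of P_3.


order-1 term: (45/8)x^2 - 27/2
order-2 term: (135/16)x
order-3 term: 135/32
the series for exp((3/2)D) f terminates at order 3
exp((3/2)D) f = (5/4)x^3 + (45/8)x^2 - (9/16)x - 73/32

the image equals g(x) = (5/4)x^3 + (45/8)x^2 - (9/16)x - 73/32


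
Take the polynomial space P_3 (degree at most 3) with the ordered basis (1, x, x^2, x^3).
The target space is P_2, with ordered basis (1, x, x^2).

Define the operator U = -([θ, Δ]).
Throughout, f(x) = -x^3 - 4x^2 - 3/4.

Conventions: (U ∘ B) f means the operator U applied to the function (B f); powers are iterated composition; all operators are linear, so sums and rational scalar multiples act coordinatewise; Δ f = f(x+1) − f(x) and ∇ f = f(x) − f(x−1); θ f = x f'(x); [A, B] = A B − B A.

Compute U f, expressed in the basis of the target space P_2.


the image equals g(x) = -3x^2 - 14x - 11

Δ f = -3x^2 - 11x - 5
θ Δ f = -6x^2 - 11x
θ f = -3x^3 - 8x^2
Δ θ f = -9x^2 - 25x - 11
[θ, Δ] f = 3x^2 + 14x + 11
(-([θ, Δ])) f = -3x^2 - 14x - 11


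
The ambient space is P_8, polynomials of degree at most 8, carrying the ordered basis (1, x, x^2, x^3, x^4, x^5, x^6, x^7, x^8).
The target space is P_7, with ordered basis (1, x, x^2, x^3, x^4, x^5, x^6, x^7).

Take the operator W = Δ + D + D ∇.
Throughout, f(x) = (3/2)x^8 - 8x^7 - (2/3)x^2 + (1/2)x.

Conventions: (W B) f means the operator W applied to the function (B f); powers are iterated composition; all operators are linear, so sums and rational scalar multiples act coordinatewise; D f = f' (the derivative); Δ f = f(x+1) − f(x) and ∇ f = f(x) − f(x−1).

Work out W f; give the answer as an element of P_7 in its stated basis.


the image equals g(x) = 24x^7 + 14x^6 - 672x^5 + 1085x^4 - 1736x^3 + 966x^2 - (1400/3)x + 121/2

Δ f = 12x^7 - 14x^6 - 84x^5 - 175x^4 - 196x^3 - 126x^2 - (136/3)x - 20/3
D f = 12x^7 - 56x^6 - (4/3)x + 1/2
∇ f = 12x^7 - 98x^6 + 252x^5 - 385x^4 + 364x^3 - 210x^2 + (200/3)x - 25/3
D ∇ f = 84x^6 - 588x^5 + 1260x^4 - 1540x^3 + 1092x^2 - 420x + 200/3
(Δ + D + D ∇) f = 24x^7 + 14x^6 - 672x^5 + 1085x^4 - 1736x^3 + 966x^2 - (1400/3)x + 121/2


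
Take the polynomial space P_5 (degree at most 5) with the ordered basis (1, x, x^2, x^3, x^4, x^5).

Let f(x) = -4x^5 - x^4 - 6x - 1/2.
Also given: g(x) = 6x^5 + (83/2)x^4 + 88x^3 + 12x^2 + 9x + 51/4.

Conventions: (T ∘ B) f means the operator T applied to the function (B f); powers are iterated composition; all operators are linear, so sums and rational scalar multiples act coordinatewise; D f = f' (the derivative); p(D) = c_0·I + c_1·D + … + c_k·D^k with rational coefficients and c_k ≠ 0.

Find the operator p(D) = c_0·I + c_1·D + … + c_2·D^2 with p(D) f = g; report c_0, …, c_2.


c_0 = -3/2, c_1 = -2, c_2 = -1

D^0 f = -4x^5 - x^4 - 6x - 1/2
D^1 f = -20x^4 - 4x^3 - 6
D^2 f = -80x^3 - 12x^2
matching coefficients of g against c_0 f + c_1 Df + … from the top degree down determines the c_i
solution: c_0 = -3/2, c_1 = -2, c_2 = -1


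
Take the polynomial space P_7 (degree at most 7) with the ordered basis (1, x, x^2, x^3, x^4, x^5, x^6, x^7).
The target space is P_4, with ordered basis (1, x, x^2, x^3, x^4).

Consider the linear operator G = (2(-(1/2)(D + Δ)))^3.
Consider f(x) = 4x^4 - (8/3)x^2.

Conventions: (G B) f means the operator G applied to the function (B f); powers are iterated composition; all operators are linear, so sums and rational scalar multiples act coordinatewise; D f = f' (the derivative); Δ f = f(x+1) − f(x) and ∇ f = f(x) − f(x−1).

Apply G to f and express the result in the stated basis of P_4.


g(x) = -768x - 576

D f = 16x^3 - (16/3)x
Δ f = 16x^3 + 24x^2 + (32/3)x + 4/3
(D + Δ) f = 32x^3 + 24x^2 + (16/3)x + 4/3
(-(1/2)(D + Δ)) f = -16x^3 - 12x^2 - (8/3)x - 2/3
(2(-(1/2)(D + Δ))) f = -32x^3 - 24x^2 - (16/3)x - 4/3
D (2(-(1/2)(D + Δ))) f = -96x^2 - 48x - 16/3
Δ (2(-(1/2)(D + Δ))) f = -96x^2 - 144x - 184/3
(D + Δ) (2(-(1/2)(D + Δ))) f = -192x^2 - 192x - 200/3
(-(1/2)(D + Δ)) (2(-(1/2)(D + Δ))) f = 96x^2 + 96x + 100/3
(2(-(1/2)(D + Δ))) (2(-(1/2)(D + Δ))) f = 192x^2 + 192x + 200/3
D (2(-(1/2)(D + Δ))) (2(-(1/2)(D + Δ))) f = 384x + 192
Δ (2(-(1/2)(D + Δ))) (2(-(1/2)(D + Δ))) f = 384x + 384
(D + Δ) (2(-(1/2)(D + Δ))) (2(-(1/2)(D + Δ))) f = 768x + 576
(-(1/2)(D + Δ)) (2(-(1/2)(D + Δ))) (2(-(1/2)(D + Δ))) f = -384x - 288
(2(-(1/2)(D + Δ))) (2(-(1/2)(D + Δ))) (2(-(1/2)(D + Δ))) f = -768x - 576


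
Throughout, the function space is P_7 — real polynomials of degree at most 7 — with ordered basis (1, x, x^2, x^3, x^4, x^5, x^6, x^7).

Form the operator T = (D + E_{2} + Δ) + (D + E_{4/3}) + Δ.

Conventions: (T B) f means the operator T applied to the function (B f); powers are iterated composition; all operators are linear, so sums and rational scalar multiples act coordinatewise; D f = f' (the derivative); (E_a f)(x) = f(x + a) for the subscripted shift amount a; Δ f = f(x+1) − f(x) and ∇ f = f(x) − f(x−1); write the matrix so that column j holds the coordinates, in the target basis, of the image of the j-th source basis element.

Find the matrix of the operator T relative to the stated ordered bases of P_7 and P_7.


image of 1: 2
image of x: 2x + 22/3
image of x^2: 2x^2 + (44/3)x + 70/9
image of x^3: 2x^3 + 22x^2 + (70/3)x + 334/27
image of x^4: 2x^4 + (88/3)x^3 + (140/3)x^2 + (1336/27)x + 1714/81
image of x^5: 2x^5 + (110/3)x^4 + (700/9)x^3 + (3340/27)x^2 + (8570/81)x + 9286/243
image of x^6: 2x^6 + 44x^5 + (350/3)x^4 + (6680/27)x^3 + (8570/27)x^2 + (18572/81)x + 52210/729
image of x^7: 2x^7 + (154/3)x^6 + (490/3)x^5 + (11690/27)x^4 + (59990/81)x^3 + (65002/81)x^2 + (365470/729)x + 300694/2187
each image's coordinates form column j of the matrix

the matrix is [[2, 22/3, 70/9, 334/27, 1714/81, 9286/243, 52210/729, 300694/2187]; [0, 2, 44/3, 70/3, 1336/27, 8570/81, 18572/81, 365470/729]; [0, 0, 2, 22, 140/3, 3340/27, 8570/27, 65002/81]; [0, 0, 0, 2, 88/3, 700/9, 6680/27, 59990/81]; [0, 0, 0, 0, 2, 110/3, 350/3, 11690/27]; [0, 0, 0, 0, 0, 2, 44, 490/3]; [0, 0, 0, 0, 0, 0, 2, 154/3]; [0, 0, 0, 0, 0, 0, 0, 2]] (rows listed top to bottom)


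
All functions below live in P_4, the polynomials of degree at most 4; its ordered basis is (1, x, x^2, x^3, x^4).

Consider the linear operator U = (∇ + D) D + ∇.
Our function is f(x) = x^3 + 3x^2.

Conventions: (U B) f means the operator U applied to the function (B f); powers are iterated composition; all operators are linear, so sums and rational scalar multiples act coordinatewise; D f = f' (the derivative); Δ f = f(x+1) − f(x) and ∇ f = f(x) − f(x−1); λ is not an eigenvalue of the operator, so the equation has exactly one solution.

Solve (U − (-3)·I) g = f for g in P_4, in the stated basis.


the result is g(x) = (1/3)x^3 + (2/3)x^2 - (13/9)x + 1/27

write g with unknown coordinates in the stated basis and equate coefficients in (U − (-3)·I) g = f
solving from the highest basis element down gives g = (1/3)x^3 + (2/3)x^2 - (13/9)x + 1/27
check: U g = x^2 + (13/3)x - 1/9
so U g − (-3)·g = x^3 + 3x^2 = f ✓


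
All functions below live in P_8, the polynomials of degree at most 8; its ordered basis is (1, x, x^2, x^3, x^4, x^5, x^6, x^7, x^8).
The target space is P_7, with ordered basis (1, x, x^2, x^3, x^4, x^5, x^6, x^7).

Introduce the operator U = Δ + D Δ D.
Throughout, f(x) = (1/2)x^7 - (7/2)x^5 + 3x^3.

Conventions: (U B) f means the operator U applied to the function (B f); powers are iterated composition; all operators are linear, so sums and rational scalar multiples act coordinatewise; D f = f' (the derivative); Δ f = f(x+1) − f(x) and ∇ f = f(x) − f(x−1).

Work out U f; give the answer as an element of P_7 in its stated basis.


the result is g(x) = (7/2)x^6 + (21/2)x^5 + 105x^4 + (385/2)x^3 - (31/2)x^2 - 110x - 31

Δ f = (7/2)x^6 + (21/2)x^5 - (35/2)x^3 - (31/2)x^2 - 5x
D f = (7/2)x^6 - (35/2)x^4 + 9x^2
Δ D f = 21x^5 + (105/2)x^4 - (105/2)x^2 - 31x - 5
D (Δ D) f = 105x^4 + 210x^3 - 105x - 31
(Δ + D Δ D) f = (7/2)x^6 + (21/2)x^5 + 105x^4 + (385/2)x^3 - (31/2)x^2 - 110x - 31


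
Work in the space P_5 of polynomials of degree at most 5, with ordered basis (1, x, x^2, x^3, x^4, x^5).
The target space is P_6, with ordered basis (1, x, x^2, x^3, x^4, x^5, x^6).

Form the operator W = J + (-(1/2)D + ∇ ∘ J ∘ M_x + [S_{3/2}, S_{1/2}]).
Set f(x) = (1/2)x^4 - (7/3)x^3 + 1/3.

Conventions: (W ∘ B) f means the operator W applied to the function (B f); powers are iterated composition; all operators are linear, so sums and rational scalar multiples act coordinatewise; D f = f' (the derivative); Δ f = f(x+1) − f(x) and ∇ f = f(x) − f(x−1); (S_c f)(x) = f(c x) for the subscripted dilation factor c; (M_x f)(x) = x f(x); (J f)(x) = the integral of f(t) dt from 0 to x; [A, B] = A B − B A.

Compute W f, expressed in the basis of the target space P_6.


g(x) = (3/5)x^5 - (25/6)x^4 + (16/3)x^3 - (29/12)x^2 + (7/2)x - 43/60

J f = (1/10)x^5 - (7/12)x^4 + (1/3)x
D f = 2x^3 - 7x^2
(-(1/2)D) f = -x^3 + (7/2)x^2
M_x f = (1/2)x^5 - (7/3)x^4 + (1/3)x
J M_x f = (1/12)x^6 - (7/15)x^5 + (1/6)x^2
∇ J M_x f = (1/2)x^5 - (43/12)x^4 + (19/3)x^3 - (71/12)x^2 + (19/6)x - 43/60
S_{1/2} f = (1/32)x^4 - (7/24)x^3 + 1/3
S_{3/2} S_{1/2} f = (81/512)x^4 - (63/64)x^3 + 1/3
S_{3/2} f = (81/32)x^4 - (63/8)x^3 + 1/3
S_{1/2} S_{3/2} f = (81/512)x^4 - (63/64)x^3 + 1/3
[S_{3/2}, S_{1/2}] f = 0
(-(1/2)D + ∇ ∘ J ∘ M_x + [S_{3/2}, S_{1/2}]) f = (1/2)x^5 - (43/12)x^4 + (16/3)x^3 - (29/12)x^2 + (19/6)x - 43/60
(J + (-(1/2)D + ∇ ∘ J ∘ M_x + [S_{3/2}, S_{1/2}])) f = (3/5)x^5 - (25/6)x^4 + (16/3)x^3 - (29/12)x^2 + (7/2)x - 43/60


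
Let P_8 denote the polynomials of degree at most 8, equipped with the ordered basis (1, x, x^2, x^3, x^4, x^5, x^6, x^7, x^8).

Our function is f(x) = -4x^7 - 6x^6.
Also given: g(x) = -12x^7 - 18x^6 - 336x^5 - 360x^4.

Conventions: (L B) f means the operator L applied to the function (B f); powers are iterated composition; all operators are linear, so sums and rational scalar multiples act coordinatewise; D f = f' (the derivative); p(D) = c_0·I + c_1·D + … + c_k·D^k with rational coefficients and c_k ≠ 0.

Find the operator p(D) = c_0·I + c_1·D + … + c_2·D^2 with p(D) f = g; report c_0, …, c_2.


p(D) = 3·I + 2·D^2, i.e. c_0 = 3, c_1 = 0, c_2 = 2

D^0 f = -4x^7 - 6x^6
D^1 f = -28x^6 - 36x^5
D^2 f = -168x^5 - 180x^4
matching coefficients of g against c_0 f + c_1 Df + … from the top degree down determines the c_i
solution: c_0 = 3, c_1 = 0, c_2 = 2


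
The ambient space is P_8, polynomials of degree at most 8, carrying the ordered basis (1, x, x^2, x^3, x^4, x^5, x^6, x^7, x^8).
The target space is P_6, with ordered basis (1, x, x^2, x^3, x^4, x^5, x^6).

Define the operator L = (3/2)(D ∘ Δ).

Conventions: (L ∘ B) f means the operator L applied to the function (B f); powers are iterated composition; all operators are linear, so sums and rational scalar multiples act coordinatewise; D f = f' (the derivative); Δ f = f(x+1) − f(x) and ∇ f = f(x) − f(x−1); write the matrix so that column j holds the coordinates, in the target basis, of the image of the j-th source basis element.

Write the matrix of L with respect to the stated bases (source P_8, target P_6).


image of 1: 0
image of x: 0
image of x^2: 3
image of x^3: 9x + 9/2
image of x^4: 18x^2 + 18x + 6
image of x^5: 30x^3 + 45x^2 + 30x + 15/2
image of x^6: 45x^4 + 90x^3 + 90x^2 + 45x + 9
image of x^7: 63x^5 + (315/2)x^4 + 210x^3 + (315/2)x^2 + 63x + 21/2
image of x^8: 84x^6 + 252x^5 + 420x^4 + 420x^3 + 252x^2 + 84x + 12
each image's coordinates form column j of the matrix

the matrix is [[0, 0, 3, 9/2, 6, 15/2, 9, 21/2, 12]; [0, 0, 0, 9, 18, 30, 45, 63, 84]; [0, 0, 0, 0, 18, 45, 90, 315/2, 252]; [0, 0, 0, 0, 0, 30, 90, 210, 420]; [0, 0, 0, 0, 0, 0, 45, 315/2, 420]; [0, 0, 0, 0, 0, 0, 0, 63, 252]; [0, 0, 0, 0, 0, 0, 0, 0, 84]] (rows listed top to bottom)


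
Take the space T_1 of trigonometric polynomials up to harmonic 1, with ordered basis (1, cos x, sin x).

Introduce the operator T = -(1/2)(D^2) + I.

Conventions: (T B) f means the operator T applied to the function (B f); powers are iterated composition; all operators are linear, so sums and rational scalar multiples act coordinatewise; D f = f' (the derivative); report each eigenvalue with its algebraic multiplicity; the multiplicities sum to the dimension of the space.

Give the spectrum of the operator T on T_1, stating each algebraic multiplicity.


λ = 1 (multiplicity 1), λ = 3/2 (multiplicity 2)

image of 1: 1
image of cos x: (3/2)cos x
image of sin x: (3/2)sin x
the matrix is diagonal; its diagonal is (1, 3/2, 3/2)
for a triangular matrix the eigenvalues are the diagonal entries, with algebraic multiplicity their repetition count


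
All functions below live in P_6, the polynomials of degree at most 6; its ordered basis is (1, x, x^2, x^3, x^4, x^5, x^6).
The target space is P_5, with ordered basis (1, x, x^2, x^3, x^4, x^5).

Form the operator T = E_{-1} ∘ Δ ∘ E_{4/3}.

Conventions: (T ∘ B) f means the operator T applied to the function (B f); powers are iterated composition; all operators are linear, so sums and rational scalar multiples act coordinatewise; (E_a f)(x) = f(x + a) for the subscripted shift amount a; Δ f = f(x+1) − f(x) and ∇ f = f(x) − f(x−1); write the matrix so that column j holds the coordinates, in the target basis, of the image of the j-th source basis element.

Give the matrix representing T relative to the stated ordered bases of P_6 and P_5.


image of 1: 0
image of x: 1
image of x^2: 2x + 5/3
image of x^3: 3x^2 + 5x + 7/3
image of x^4: 4x^3 + 10x^2 + (28/3)x + 85/27
image of x^5: 5x^4 + (50/3)x^3 + (70/3)x^2 + (425/27)x + 341/81
image of x^6: 6x^5 + 25x^4 + (140/3)x^3 + (425/9)x^2 + (682/27)x + 455/81
each image's coordinates form column j of the matrix

the matrix is [[0, 1, 5/3, 7/3, 85/27, 341/81, 455/81]; [0, 0, 2, 5, 28/3, 425/27, 682/27]; [0, 0, 0, 3, 10, 70/3, 425/9]; [0, 0, 0, 0, 4, 50/3, 140/3]; [0, 0, 0, 0, 0, 5, 25]; [0, 0, 0, 0, 0, 0, 6]] (rows listed top to bottom)


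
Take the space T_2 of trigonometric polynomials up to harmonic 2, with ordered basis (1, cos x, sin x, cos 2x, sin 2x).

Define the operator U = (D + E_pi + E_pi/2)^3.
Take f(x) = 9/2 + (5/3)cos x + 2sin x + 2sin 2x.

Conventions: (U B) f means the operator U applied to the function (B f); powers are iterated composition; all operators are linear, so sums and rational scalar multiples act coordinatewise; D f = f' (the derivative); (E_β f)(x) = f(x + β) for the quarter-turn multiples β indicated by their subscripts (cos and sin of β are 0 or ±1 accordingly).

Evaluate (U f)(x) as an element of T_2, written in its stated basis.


the result is g(x) = 36 + (43/3)cos x + (76/3)sin x - 16cos 2x

D f = 2cos x - (5/3)sin x + 4cos 2x
E_pi f = 9/2 - (5/3)cos x - 2sin x + 2sin 2x
E_pi/2 f = 9/2 + 2cos x - (5/3)sin x - 2sin 2x
(D + E_pi + E_pi/2) f = 9 + (7/3)cos x - (16/3)sin x + 4cos 2x
D (D + E_pi + E_pi/2) f = -(16/3)cos x - (7/3)sin x - 8sin 2x
E_pi (D + E_pi + E_pi/2) f = 9 - (7/3)cos x + (16/3)sin x + 4cos 2x
E_pi/2 (D + E_pi + E_pi/2) f = 9 - (16/3)cos x - (7/3)sin x - 4cos 2x
(D + E_pi + E_pi/2) (D + E_pi + E_pi/2) f = 18 - 13cos x + (2/3)sin x - 8sin 2x
D (D + E_pi + E_pi/2) (D + E_pi + E_pi/2) f = (2/3)cos x + 13sin x - 16cos 2x
E_pi (D + E_pi + E_pi/2) (D + E_pi + E_pi/2) f = 18 + 13cos x - (2/3)sin x - 8sin 2x
E_pi/2 (D + E_pi + E_pi/2) (D + E_pi + E_pi/2) f = 18 + (2/3)cos x + 13sin x + 8sin 2x
(D + E_pi + E_pi/2) (D + E_pi + E_pi/2) (D + E_pi + E_pi/2) f = 36 + (43/3)cos x + (76/3)sin x - 16cos 2x


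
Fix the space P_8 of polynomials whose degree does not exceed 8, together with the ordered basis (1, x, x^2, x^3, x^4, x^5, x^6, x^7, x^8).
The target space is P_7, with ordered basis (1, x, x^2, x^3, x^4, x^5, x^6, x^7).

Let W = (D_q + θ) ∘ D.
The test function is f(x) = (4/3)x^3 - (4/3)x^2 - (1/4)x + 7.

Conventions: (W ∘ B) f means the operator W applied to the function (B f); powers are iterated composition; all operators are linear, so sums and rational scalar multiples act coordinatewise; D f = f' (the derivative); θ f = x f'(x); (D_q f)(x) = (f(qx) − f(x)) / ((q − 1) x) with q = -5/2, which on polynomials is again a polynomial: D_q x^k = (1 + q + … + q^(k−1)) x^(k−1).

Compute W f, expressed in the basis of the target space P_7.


g(x) = 8x^2 - (26/3)x - 8/3

D f = 4x^2 - (8/3)x - 1/4
D_q D f = -6x - 8/3
θ D f = 8x^2 - (8/3)x
(D_q + θ) D f = 8x^2 - (26/3)x - 8/3


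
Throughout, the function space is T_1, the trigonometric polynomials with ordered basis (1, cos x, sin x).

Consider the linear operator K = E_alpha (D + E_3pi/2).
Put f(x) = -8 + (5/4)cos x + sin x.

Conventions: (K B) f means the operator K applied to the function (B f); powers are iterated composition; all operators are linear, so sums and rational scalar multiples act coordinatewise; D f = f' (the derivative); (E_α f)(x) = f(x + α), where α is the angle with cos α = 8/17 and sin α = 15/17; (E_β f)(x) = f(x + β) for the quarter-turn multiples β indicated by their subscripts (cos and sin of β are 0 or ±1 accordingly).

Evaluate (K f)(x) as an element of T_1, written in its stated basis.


the result is g(x) = -8

D f = cos x - (5/4)sin x
E_3pi/2 f = -8 - cos x + (5/4)sin x
(D + E_3pi/2) f = -8
E_alpha (D + E_3pi/2) f = -8


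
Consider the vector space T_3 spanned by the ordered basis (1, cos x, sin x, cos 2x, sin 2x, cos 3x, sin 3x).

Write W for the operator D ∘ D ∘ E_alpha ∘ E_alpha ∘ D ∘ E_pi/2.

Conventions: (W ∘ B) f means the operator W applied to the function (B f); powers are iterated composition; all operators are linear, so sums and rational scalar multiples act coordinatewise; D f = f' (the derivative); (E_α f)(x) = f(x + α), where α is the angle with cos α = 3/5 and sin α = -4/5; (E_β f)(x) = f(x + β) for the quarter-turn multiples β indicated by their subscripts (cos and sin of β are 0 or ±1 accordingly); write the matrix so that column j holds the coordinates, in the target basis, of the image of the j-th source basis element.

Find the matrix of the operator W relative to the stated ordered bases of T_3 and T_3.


image of 1: 0
image of cos x: -(7/25)cos x + (24/25)sin x
image of sin x: -(24/25)cos x - (7/25)sin x
image of cos 2x: -(2688/625)cos 2x + (4216/625)sin 2x
image of sin 2x: -(4216/625)cos 2x - (2688/625)sin 2x
image of cos 3x: -(317331/15625)cos 3x + (277992/15625)sin 3x
image of sin 3x: -(277992/15625)cos 3x - (317331/15625)sin 3x
each image's coordinates form column j of the matrix

the matrix is [[0, 0, 0, 0, 0, 0, 0]; [0, -7/25, -24/25, 0, 0, 0, 0]; [0, 24/25, -7/25, 0, 0, 0, 0]; [0, 0, 0, -2688/625, -4216/625, 0, 0]; [0, 0, 0, 4216/625, -2688/625, 0, 0]; [0, 0, 0, 0, 0, -317331/15625, -277992/15625]; [0, 0, 0, 0, 0, 277992/15625, -317331/15625]] (rows listed top to bottom)


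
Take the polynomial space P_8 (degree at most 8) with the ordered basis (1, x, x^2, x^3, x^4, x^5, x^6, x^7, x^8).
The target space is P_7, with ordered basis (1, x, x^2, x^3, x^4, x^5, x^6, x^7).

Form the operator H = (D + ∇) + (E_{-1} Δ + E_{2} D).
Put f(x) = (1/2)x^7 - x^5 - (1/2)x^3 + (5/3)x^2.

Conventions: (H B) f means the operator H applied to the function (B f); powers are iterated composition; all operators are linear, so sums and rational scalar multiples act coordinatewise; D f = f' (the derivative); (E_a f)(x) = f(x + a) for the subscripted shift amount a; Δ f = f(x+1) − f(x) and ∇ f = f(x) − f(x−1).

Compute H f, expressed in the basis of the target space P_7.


the image equals g(x) = 14x^6 + 21x^5 + 225x^4 + 505x^3 + 715x^2 + (1576/3)x + 418/3

D f = (7/2)x^6 - 5x^4 - (3/2)x^2 + (10/3)x
∇ f = (7/2)x^6 - (21/2)x^5 + (25/2)x^4 - (15/2)x^3 - x^2 + (19/3)x - 8/3
(D + ∇) f = 7x^6 - (21/2)x^5 + (15/2)x^4 - (15/2)x^3 - (5/2)x^2 + (29/3)x - 8/3
Δ f = (7/2)x^6 + (21/2)x^5 + (25/2)x^4 + (15/2)x^3 - x^2 + (1/3)x + 2/3
E_{-1} Δ f = (7/2)x^6 - (21/2)x^5 + (25/2)x^4 - (15/2)x^3 - x^2 + (19/3)x - 8/3
D f = (7/2)x^6 - 5x^4 - (3/2)x^2 + (10/3)x
E_{2} D f = (7/2)x^6 + 42x^5 + 205x^4 + 520x^3 + (1437/2)x^2 + (1528/3)x + 434/3
(E_{-1} Δ + E_{2} D) f = 7x^6 + (63/2)x^5 + (435/2)x^4 + (1025/2)x^3 + (1435/2)x^2 + (1547/3)x + 142
((D + ∇) + (E_{-1} Δ + E_{2} D)) f = 14x^6 + 21x^5 + 225x^4 + 505x^3 + 715x^2 + (1576/3)x + 418/3


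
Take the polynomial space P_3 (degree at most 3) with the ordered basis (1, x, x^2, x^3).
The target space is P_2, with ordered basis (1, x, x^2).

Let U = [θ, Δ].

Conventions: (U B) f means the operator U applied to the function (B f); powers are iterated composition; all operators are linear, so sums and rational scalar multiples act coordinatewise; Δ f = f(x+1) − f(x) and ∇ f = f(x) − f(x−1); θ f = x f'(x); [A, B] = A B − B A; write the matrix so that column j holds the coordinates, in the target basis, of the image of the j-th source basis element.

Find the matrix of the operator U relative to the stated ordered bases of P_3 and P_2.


the matrix is [[0, -1, -2, -3]; [0, 0, -2, -6]; [0, 0, 0, -3]] (rows listed top to bottom)

image of 1: 0
image of x: -1
image of x^2: -2x - 2
image of x^3: -3x^2 - 6x - 3
each image's coordinates form column j of the matrix


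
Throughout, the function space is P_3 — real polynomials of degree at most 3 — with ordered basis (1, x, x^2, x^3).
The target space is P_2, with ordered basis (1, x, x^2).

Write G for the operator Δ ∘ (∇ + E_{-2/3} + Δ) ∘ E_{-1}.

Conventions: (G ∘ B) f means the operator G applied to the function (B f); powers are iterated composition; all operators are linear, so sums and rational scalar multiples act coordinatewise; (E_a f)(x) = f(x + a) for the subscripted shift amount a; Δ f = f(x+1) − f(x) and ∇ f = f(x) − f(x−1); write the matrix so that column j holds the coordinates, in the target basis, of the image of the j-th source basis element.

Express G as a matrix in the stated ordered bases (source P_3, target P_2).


image of 1: 0
image of x: 1
image of x^2: 2x + 5/3
image of x^3: 3x^2 + 5x - 5/3
each image's coordinates form column j of the matrix

the matrix is [[0, 1, 5/3, -5/3]; [0, 0, 2, 5]; [0, 0, 0, 3]] (rows listed top to bottom)
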